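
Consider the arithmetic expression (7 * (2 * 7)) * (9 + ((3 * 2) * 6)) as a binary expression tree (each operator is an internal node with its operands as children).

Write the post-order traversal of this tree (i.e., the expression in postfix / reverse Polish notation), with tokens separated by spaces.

Post-order on an expression tree gives postfix notation: for each operator, emit left operand, right operand, then the operator.

7 2 7 * * 9 3 2 * 6 * + *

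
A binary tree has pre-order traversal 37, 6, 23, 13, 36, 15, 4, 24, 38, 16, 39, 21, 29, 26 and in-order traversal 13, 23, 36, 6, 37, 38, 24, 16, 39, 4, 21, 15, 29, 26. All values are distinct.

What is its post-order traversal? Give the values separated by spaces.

13 36 23 6 38 39 16 24 21 4 26 29 15 37

The first element of pre-order is the root; it splits in-order into left and right subtrees.
Root 37: left subtree has 4 nodes {13, 23, 36, 6}, right has 9 {38, 24, 16, 39, 4, 21, 15, 29, 26}.
  Root 6: left subtree has 3 nodes {13, 23, 36}, right has 0 { }.
    Root 23: left subtree has 1 node {13}, right has 1 {36}.
  Root 15: left subtree has 6 nodes {38, 24, 16, 39, 4, 21}, right has 2 {29, 26}.
    Root 4: left subtree has 4 nodes {38, 24, 16, 39}, right has 1 {21}.
      Root 24: left subtree has 1 node {38}, right has 2 {16, 39}.
        Root 16: left subtree has 0 nodes { }, right has 1 {39}.
    Root 29: left subtree has 0 nodes { }, right has 1 {26}.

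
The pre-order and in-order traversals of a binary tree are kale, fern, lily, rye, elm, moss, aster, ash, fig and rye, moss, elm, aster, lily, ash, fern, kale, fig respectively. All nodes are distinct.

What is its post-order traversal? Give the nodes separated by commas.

The first element of pre-order is the root; it splits in-order into left and right subtrees.
Root kale: left subtree has 7 nodes {rye, moss, elm, aster, lily, ash, fern}, right has 1 {fig}.
  Root fern: left subtree has 6 nodes {rye, moss, elm, aster, lily, ash}, right has 0 { }.
    Root lily: left subtree has 4 nodes {rye, moss, elm, aster}, right has 1 {ash}.
      Root rye: left subtree has 0 nodes { }, right has 3 {moss, elm, aster}.
        Root elm: left subtree has 1 node {moss}, right has 1 {aster}.

moss, aster, elm, rye, ash, lily, fern, fig, kale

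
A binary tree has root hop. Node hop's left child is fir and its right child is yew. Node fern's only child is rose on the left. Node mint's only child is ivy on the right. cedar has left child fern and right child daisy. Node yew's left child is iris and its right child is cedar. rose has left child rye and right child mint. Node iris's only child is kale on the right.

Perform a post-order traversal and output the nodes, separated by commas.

Post-order visits the left subtree, then the right subtree, then the node.
At hop: go left to fir.
  fir is a leaf — visit fir.
At hop: go right to yew.
  At yew: go left to iris.
    At iris: no left child.
    At iris: go right to kale.
      kale is a leaf — visit kale.
    Visit iris.
  At yew: go right to cedar.
    At cedar: go left to fern.
      At fern: go left to rose.
        At rose: go left to rye.
          rye is a leaf — visit rye.
        At rose: go right to mint.
          At mint: no left child.
          At mint: go right to ivy.
            ivy is a leaf — visit ivy.
          Visit mint.
        Visit rose.
      At fern: no right child.
      Visit fern.
    At cedar: go right to daisy.
      daisy is a leaf — visit daisy.
    Visit cedar.
  Visit yew.
Visit hop.

fir, kale, iris, rye, ivy, mint, rose, fern, daisy, cedar, yew, hop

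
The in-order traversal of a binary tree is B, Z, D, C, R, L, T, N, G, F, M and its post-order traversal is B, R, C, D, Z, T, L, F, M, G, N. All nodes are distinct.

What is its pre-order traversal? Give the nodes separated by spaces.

N L Z B D C R T G M F

The last element of post-order is the root; it splits in-order into left and right subtrees.
Root N: left subtree has 7 nodes {B, Z, D, C, R, L, T}, right has 3 {G, F, M}.
  Root L: left subtree has 5 nodes {B, Z, D, C, R}, right has 1 {T}.
    Root Z: left subtree has 1 node {B}, right has 3 {D, C, R}.
      Root D: left subtree has 0 nodes { }, right has 2 {C, R}.
        Root C: left subtree has 0 nodes { }, right has 1 {R}.
  Root G: left subtree has 0 nodes { }, right has 2 {F, M}.
    Root M: left subtree has 1 node {F}, right has 0 { }.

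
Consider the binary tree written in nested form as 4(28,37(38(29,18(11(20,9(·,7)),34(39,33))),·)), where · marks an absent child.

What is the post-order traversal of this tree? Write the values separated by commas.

28, 29, 20, 7, 9, 11, 39, 33, 34, 18, 38, 37, 4

Post-order visits the left subtree, then the right subtree, then the node.
At 4: go left to 28.
  28 is a leaf — visit 28.
At 4: go right to 37.
  At 37: go left to 38.
    At 38: go left to 29.
      29 is a leaf — visit 29.
    At 38: go right to 18.
      At 18: go left to 11.
        At 11: go left to 20.
          20 is a leaf — visit 20.
        At 11: go right to 9.
          At 9: no left child.
          At 9: go right to 7.
            7 is a leaf — visit 7.
          Visit 9.
        Visit 11.
      At 18: go right to 34.
        At 34: go left to 39.
          39 is a leaf — visit 39.
        At 34: go right to 33.
          33 is a leaf — visit 33.
        Visit 34.
      Visit 18.
    Visit 38.
  At 37: no right child.
  Visit 37.
Visit 4.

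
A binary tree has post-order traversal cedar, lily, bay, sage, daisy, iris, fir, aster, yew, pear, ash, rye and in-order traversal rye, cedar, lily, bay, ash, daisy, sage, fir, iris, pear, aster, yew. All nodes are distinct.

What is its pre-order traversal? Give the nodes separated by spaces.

rye ash bay lily cedar pear fir daisy sage iris yew aster

The last element of post-order is the root; it splits in-order into left and right subtrees.
Root rye: left subtree has 0 nodes { }, right has 11 {cedar, lily, bay, ash, daisy, sage, fir, iris, pear, aster, yew}.
  Root ash: left subtree has 3 nodes {cedar, lily, bay}, right has 7 {daisy, sage, fir, iris, pear, aster, yew}.
    Root bay: left subtree has 2 nodes {cedar, lily}, right has 0 { }.
      Root lily: left subtree has 1 node {cedar}, right has 0 { }.
    Root pear: left subtree has 4 nodes {daisy, sage, fir, iris}, right has 2 {aster, yew}.
      Root fir: left subtree has 2 nodes {daisy, sage}, right has 1 {iris}.
        Root daisy: left subtree has 0 nodes { }, right has 1 {sage}.
      Root yew: left subtree has 1 node {aster}, right has 0 { }.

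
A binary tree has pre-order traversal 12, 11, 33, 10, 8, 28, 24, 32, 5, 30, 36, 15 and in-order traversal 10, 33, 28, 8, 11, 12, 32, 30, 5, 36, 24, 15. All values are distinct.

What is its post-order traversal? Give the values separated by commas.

The first element of pre-order is the root; it splits in-order into left and right subtrees.
Root 12: left subtree has 5 nodes {10, 33, 28, 8, 11}, right has 6 {32, 30, 5, 36, 24, 15}.
  Root 11: left subtree has 4 nodes {10, 33, 28, 8}, right has 0 { }.
    Root 33: left subtree has 1 node {10}, right has 2 {28, 8}.
      Root 8: left subtree has 1 node {28}, right has 0 { }.
  Root 24: left subtree has 4 nodes {32, 30, 5, 36}, right has 1 {15}.
    Root 32: left subtree has 0 nodes { }, right has 3 {30, 5, 36}.
      Root 5: left subtree has 1 node {30}, right has 1 {36}.

10, 28, 8, 33, 11, 30, 36, 5, 32, 15, 24, 12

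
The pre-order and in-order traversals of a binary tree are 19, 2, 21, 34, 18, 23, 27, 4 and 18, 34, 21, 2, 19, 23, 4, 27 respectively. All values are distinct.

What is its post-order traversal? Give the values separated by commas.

18, 34, 21, 2, 4, 27, 23, 19

The first element of pre-order is the root; it splits in-order into left and right subtrees.
Root 19: left subtree has 4 nodes {18, 34, 21, 2}, right has 3 {23, 4, 27}.
  Root 2: left subtree has 3 nodes {18, 34, 21}, right has 0 { }.
    Root 21: left subtree has 2 nodes {18, 34}, right has 0 { }.
      Root 34: left subtree has 1 node {18}, right has 0 { }.
  Root 23: left subtree has 0 nodes { }, right has 2 {4, 27}.
    Root 27: left subtree has 1 node {4}, right has 0 { }.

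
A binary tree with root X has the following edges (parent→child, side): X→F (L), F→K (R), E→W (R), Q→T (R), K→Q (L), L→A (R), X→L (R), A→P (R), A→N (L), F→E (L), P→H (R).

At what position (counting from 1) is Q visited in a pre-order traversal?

Pre-order visits the node, then its left subtree, then its right subtree.
Visit X.
At X: go left to F.
  Visit F.
  At F: go left to E.
    Visit E.
    At E: no left child.
    At E: go right to W.
      W is a leaf — visit W.
  At F: go right to K.
    Visit K.
    At K: go left to Q.
      Visit Q.
      At Q: no left child.
      At Q: go right to T.
        T is a leaf — visit T.
    At K: no right child.
At X: go right to L.
  Visit L.
  At L: no left child.
  At L: go right to A.
    Visit A.
    At A: go left to N.
      N is a leaf — visit N.
    At A: go right to P.
      Visit P.
      At P: no left child.
      At P: go right to H.
        H is a leaf — visit H.
Full pre-order sequence: X, F, E, W, K, Q, T, L, A, N, P, H.

6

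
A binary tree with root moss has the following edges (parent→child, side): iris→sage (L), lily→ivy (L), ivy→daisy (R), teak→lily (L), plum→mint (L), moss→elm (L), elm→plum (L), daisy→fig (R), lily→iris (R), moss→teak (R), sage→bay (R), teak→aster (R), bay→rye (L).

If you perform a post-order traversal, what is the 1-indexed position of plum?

2

Post-order visits the left subtree, then the right subtree, then the node.
At moss: go left to elm.
  At elm: go left to plum.
    At plum: go left to mint.
      mint is a leaf — visit mint.
    At plum: no right child.
    Visit plum.
  At elm: no right child.
  Visit elm.
At moss: go right to teak.
  At teak: go left to lily.
    At lily: go left to ivy.
      At ivy: no left child.
      At ivy: go right to daisy.
        At daisy: no left child.
        At daisy: go right to fig.
          fig is a leaf — visit fig.
        Visit daisy.
      Visit ivy.
    At lily: go right to iris.
      At iris: go left to sage.
        At sage: no left child.
        At sage: go right to bay.
          At bay: go left to rye.
            rye is a leaf — visit rye.
          At bay: no right child.
          Visit bay.
        Visit sage.
      At iris: no right child.
      Visit iris.
    Visit lily.
  At teak: go right to aster.
    aster is a leaf — visit aster.
  Visit teak.
Visit moss.
Full post-order sequence: mint, plum, elm, fig, daisy, ivy, rye, bay, sage, iris, lily, aster, teak, moss.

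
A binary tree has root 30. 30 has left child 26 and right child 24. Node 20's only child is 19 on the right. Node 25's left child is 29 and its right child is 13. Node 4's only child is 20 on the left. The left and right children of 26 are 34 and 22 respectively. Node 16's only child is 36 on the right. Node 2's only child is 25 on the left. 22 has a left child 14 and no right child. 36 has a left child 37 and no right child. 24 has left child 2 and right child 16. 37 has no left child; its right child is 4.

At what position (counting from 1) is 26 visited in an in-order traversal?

In-order visits the left subtree, then the node, then the right subtree.
At 30: go left to 26.
  At 26: go left to 34.
    34 is a leaf — visit 34.
  Visit 26.
  At 26: go right to 22.
    At 22: go left to 14.
      14 is a leaf — visit 14.
    Visit 22.
    At 22: no right child.
Visit 30.
At 30: go right to 24.
  At 24: go left to 2.
    At 2: go left to 25.
      At 25: go left to 29.
        29 is a leaf — visit 29.
      Visit 25.
      At 25: go right to 13.
        13 is a leaf — visit 13.
    Visit 2.
    At 2: no right child.
  Visit 24.
  At 24: go right to 16.
    At 16: no left child.
    Visit 16.
    At 16: go right to 36.
      At 36: go left to 37.
        At 37: no left child.
        Visit 37.
        At 37: go right to 4.
          At 4: go left to 20.
            At 20: no left child.
            Visit 20.
            At 20: go right to 19.
              19 is a leaf — visit 19.
          Visit 4.
          At 4: no right child.
      Visit 36.
      At 36: no right child.
Full in-order sequence: 34, 26, 14, 22, 30, 29, 25, 13, 2, 24, 16, 37, 20, 19, 4, 36.

2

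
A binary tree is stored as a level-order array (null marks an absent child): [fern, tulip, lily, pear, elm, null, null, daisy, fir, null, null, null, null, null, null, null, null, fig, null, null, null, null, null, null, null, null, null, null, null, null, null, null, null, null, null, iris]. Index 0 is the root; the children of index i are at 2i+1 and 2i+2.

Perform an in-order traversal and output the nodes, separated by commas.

daisy, pear, iris, fig, fir, tulip, elm, fern, lily

In-order visits the left subtree, then the node, then the right subtree.
At fern: go left to tulip.
  At tulip: go left to pear.
    At pear: go left to daisy.
      daisy is a leaf — visit daisy.
    Visit pear.
    At pear: go right to fir.
      At fir: go left to fig.
        At fig: go left to iris.
          iris is a leaf — visit iris.
        Visit fig.
        At fig: no right child.
      Visit fir.
      At fir: no right child.
  Visit tulip.
  At tulip: go right to elm.
    elm is a leaf — visit elm.
Visit fern.
At fern: go right to lily.
  lily is a leaf — visit lily.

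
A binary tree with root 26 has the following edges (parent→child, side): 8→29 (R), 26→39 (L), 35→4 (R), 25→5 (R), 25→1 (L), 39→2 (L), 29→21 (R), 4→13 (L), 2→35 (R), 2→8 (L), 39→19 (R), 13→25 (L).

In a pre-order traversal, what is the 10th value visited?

25

Pre-order visits the node, then its left subtree, then its right subtree.
Visit 26.
At 26: go left to 39.
  Visit 39.
  At 39: go left to 2.
    Visit 2.
    At 2: go left to 8.
      Visit 8.
      At 8: no left child.
      At 8: go right to 29.
        Visit 29.
        At 29: no left child.
        At 29: go right to 21.
          21 is a leaf — visit 21.
    At 2: go right to 35.
      Visit 35.
      At 35: no left child.
      At 35: go right to 4.
        Visit 4.
        At 4: go left to 13.
          Visit 13.
          At 13: go left to 25.
            Visit 25.
            At 25: go left to 1.
              1 is a leaf — visit 1.
            At 25: go right to 5.
              5 is a leaf — visit 5.
          At 13: no right child.
        At 4: no right child.
  At 39: go right to 19.
    19 is a leaf — visit 19.
At 26: no right child.
Full pre-order sequence: 26, 39, 2, 8, 29, 21, 35, 4, 13, 25, 1, 5, 19.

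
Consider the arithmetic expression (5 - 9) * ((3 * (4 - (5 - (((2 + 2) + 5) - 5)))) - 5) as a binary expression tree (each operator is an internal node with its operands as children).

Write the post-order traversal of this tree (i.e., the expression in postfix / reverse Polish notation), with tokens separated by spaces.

Post-order on an expression tree gives postfix notation: for each operator, emit left operand, right operand, then the operator.

5 9 - 3 4 5 2 2 + 5 + 5 - - - * 5 - *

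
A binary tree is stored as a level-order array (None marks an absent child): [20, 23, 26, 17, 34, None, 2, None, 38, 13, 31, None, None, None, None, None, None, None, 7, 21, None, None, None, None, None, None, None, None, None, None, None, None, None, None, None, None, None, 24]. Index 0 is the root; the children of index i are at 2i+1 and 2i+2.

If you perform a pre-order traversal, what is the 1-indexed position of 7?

Pre-order visits the node, then its left subtree, then its right subtree.
Visit 20.
At 20: go left to 23.
  Visit 23.
  At 23: go left to 17.
    Visit 17.
    At 17: no left child.
    At 17: go right to 38.
      Visit 38.
      At 38: no left child.
      At 38: go right to 7.
        Visit 7.
        At 7: go left to 24.
          24 is a leaf — visit 24.
        At 7: no right child.
  At 23: go right to 34.
    Visit 34.
    At 34: go left to 13.
      Visit 13.
      At 13: go left to 21.
        21 is a leaf — visit 21.
      At 13: no right child.
    At 34: go right to 31.
      31 is a leaf — visit 31.
At 20: go right to 26.
  Visit 26.
  At 26: no left child.
  At 26: go right to 2.
    2 is a leaf — visit 2.
Full pre-order sequence: 20, 23, 17, 38, 7, 24, 34, 13, 21, 31, 26, 2.

5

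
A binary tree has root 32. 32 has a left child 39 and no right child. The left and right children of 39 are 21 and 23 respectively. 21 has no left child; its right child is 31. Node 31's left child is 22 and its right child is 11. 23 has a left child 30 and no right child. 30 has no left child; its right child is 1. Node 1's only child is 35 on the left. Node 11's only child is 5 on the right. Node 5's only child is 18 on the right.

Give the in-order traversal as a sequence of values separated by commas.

In-order visits the left subtree, then the node, then the right subtree.
At 32: go left to 39.
  At 39: go left to 21.
    At 21: no left child.
    Visit 21.
    At 21: go right to 31.
      At 31: go left to 22.
        22 is a leaf — visit 22.
      Visit 31.
      At 31: go right to 11.
        At 11: no left child.
        Visit 11.
        At 11: go right to 5.
          At 5: no left child.
          Visit 5.
          At 5: go right to 18.
            18 is a leaf — visit 18.
  Visit 39.
  At 39: go right to 23.
    At 23: go left to 30.
      At 30: no left child.
      Visit 30.
      At 30: go right to 1.
        At 1: go left to 35.
          35 is a leaf — visit 35.
        Visit 1.
        At 1: no right child.
    Visit 23.
    At 23: no right child.
Visit 32.
At 32: no right child.

21, 22, 31, 11, 5, 18, 39, 30, 35, 1, 23, 32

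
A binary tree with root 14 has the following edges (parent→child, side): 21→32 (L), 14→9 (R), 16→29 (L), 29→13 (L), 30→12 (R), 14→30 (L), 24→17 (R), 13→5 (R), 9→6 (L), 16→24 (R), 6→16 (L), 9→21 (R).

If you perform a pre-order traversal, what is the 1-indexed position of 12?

3

Pre-order visits the node, then its left subtree, then its right subtree.
Visit 14.
At 14: go left to 30.
  Visit 30.
  At 30: no left child.
  At 30: go right to 12.
    12 is a leaf — visit 12.
At 14: go right to 9.
  Visit 9.
  At 9: go left to 6.
    Visit 6.
    At 6: go left to 16.
      Visit 16.
      At 16: go left to 29.
        Visit 29.
        At 29: go left to 13.
          Visit 13.
          At 13: no left child.
          At 13: go right to 5.
            5 is a leaf — visit 5.
        At 29: no right child.
      At 16: go right to 24.
        Visit 24.
        At 24: no left child.
        At 24: go right to 17.
          17 is a leaf — visit 17.
    At 6: no right child.
  At 9: go right to 21.
    Visit 21.
    At 21: go left to 32.
      32 is a leaf — visit 32.
    At 21: no right child.
Full pre-order sequence: 14, 30, 12, 9, 6, 16, 29, 13, 5, 24, 17, 21, 32.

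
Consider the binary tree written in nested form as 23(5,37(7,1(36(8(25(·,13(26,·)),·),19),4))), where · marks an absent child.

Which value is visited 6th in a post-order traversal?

Post-order visits the left subtree, then the right subtree, then the node.
At 23: go left to 5.
  5 is a leaf — visit 5.
At 23: go right to 37.
  At 37: go left to 7.
    7 is a leaf — visit 7.
  At 37: go right to 1.
    At 1: go left to 36.
      At 36: go left to 8.
        At 8: go left to 25.
          At 25: no left child.
          At 25: go right to 13.
            At 13: go left to 26.
              26 is a leaf — visit 26.
            At 13: no right child.
            Visit 13.
          Visit 25.
        At 8: no right child.
        Visit 8.
      At 36: go right to 19.
        19 is a leaf — visit 19.
      Visit 36.
    At 1: go right to 4.
      4 is a leaf — visit 4.
    Visit 1.
  Visit 37.
Visit 23.
Full post-order sequence: 5, 7, 26, 13, 25, 8, 19, 36, 4, 1, 37, 23.

8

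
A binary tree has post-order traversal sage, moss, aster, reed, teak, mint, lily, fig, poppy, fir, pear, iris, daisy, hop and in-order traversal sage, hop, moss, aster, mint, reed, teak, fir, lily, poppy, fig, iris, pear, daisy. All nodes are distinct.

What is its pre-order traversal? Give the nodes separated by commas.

hop, sage, daisy, iris, fir, mint, aster, moss, teak, reed, poppy, lily, fig, pear

The last element of post-order is the root; it splits in-order into left and right subtrees.
Root hop: left subtree has 1 node {sage}, right has 12 {moss, aster, mint, reed, teak, fir, lily, poppy, fig, iris, pear, daisy}.
  Root daisy: left subtree has 11 nodes {moss, aster, mint, reed, teak, fir, lily, poppy, fig, iris, pear}, right has 0 { }.
    Root iris: left subtree has 9 nodes {moss, aster, mint, reed, teak, fir, lily, poppy, fig}, right has 1 {pear}.
      Root fir: left subtree has 5 nodes {moss, aster, mint, reed, teak}, right has 3 {lily, poppy, fig}.
        Root mint: left subtree has 2 nodes {moss, aster}, right has 2 {reed, teak}.
          Root aster: left subtree has 1 node {moss}, right has 0 { }.
          Root teak: left subtree has 1 node {reed}, right has 0 { }.
        Root poppy: left subtree has 1 node {lily}, right has 1 {fig}.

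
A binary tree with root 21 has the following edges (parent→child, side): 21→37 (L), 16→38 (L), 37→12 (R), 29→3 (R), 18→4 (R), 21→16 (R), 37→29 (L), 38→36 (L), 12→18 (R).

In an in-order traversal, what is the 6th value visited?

4

In-order visits the left subtree, then the node, then the right subtree.
At 21: go left to 37.
  At 37: go left to 29.
    At 29: no left child.
    Visit 29.
    At 29: go right to 3.
      3 is a leaf — visit 3.
  Visit 37.
  At 37: go right to 12.
    At 12: no left child.
    Visit 12.
    At 12: go right to 18.
      At 18: no left child.
      Visit 18.
      At 18: go right to 4.
        4 is a leaf — visit 4.
Visit 21.
At 21: go right to 16.
  At 16: go left to 38.
    At 38: go left to 36.
      36 is a leaf — visit 36.
    Visit 38.
    At 38: no right child.
  Visit 16.
  At 16: no right child.
Full in-order sequence: 29, 3, 37, 12, 18, 4, 21, 36, 38, 16.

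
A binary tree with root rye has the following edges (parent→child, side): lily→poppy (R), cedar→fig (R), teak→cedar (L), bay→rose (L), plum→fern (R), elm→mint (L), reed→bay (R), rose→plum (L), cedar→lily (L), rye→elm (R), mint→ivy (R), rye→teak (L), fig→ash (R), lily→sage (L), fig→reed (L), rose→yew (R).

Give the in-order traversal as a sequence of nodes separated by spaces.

sage lily poppy cedar reed plum fern rose yew bay fig ash teak rye mint ivy elm

In-order visits the left subtree, then the node, then the right subtree.
At rye: go left to teak.
  At teak: go left to cedar.
    At cedar: go left to lily.
      At lily: go left to sage.
        sage is a leaf — visit sage.
      Visit lily.
      At lily: go right to poppy.
        poppy is a leaf — visit poppy.
    Visit cedar.
    At cedar: go right to fig.
      At fig: go left to reed.
        At reed: no left child.
        Visit reed.
        At reed: go right to bay.
          At bay: go left to rose.
            At rose: go left to plum.
              At plum: no left child.
              Visit plum.
              At plum: go right to fern.
                fern is a leaf — visit fern.
            Visit rose.
            At rose: go right to yew.
              yew is a leaf — visit yew.
          Visit bay.
          At bay: no right child.
      Visit fig.
      At fig: go right to ash.
        ash is a leaf — visit ash.
  Visit teak.
  At teak: no right child.
Visit rye.
At rye: go right to elm.
  At elm: go left to mint.
    At mint: no left child.
    Visit mint.
    At mint: go right to ivy.
      ivy is a leaf — visit ivy.
  Visit elm.
  At elm: no right child.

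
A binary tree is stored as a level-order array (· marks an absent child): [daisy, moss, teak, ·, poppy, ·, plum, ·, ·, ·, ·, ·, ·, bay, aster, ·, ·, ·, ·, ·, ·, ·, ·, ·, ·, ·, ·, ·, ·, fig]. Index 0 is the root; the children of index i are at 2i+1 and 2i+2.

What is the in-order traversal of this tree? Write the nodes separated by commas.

In-order visits the left subtree, then the node, then the right subtree.
At daisy: go left to moss.
  At moss: no left child.
  Visit moss.
  At moss: go right to poppy.
    poppy is a leaf — visit poppy.
Visit daisy.
At daisy: go right to teak.
  At teak: no left child.
  Visit teak.
  At teak: go right to plum.
    At plum: go left to bay.
      bay is a leaf — visit bay.
    Visit plum.
    At plum: go right to aster.
      At aster: go left to fig.
        fig is a leaf — visit fig.
      Visit aster.
      At aster: no right child.

moss, poppy, daisy, teak, bay, plum, fig, aster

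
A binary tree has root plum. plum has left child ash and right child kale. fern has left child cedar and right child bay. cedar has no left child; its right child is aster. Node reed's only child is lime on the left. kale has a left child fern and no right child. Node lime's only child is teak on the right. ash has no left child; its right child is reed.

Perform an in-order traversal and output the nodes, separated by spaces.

ash lime teak reed plum cedar aster fern bay kale

In-order visits the left subtree, then the node, then the right subtree.
At plum: go left to ash.
  At ash: no left child.
  Visit ash.
  At ash: go right to reed.
    At reed: go left to lime.
      At lime: no left child.
      Visit lime.
      At lime: go right to teak.
        teak is a leaf — visit teak.
    Visit reed.
    At reed: no right child.
Visit plum.
At plum: go right to kale.
  At kale: go left to fern.
    At fern: go left to cedar.
      At cedar: no left child.
      Visit cedar.
      At cedar: go right to aster.
        aster is a leaf — visit aster.
    Visit fern.
    At fern: go right to bay.
      bay is a leaf — visit bay.
  Visit kale.
  At kale: no right child.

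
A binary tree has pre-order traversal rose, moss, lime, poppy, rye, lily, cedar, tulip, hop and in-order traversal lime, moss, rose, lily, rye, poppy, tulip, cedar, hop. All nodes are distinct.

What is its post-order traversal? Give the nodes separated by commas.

lime, moss, lily, rye, tulip, hop, cedar, poppy, rose

The first element of pre-order is the root; it splits in-order into left and right subtrees.
Root rose: left subtree has 2 nodes {lime, moss}, right has 6 {lily, rye, poppy, tulip, cedar, hop}.
  Root moss: left subtree has 1 node {lime}, right has 0 { }.
  Root poppy: left subtree has 2 nodes {lily, rye}, right has 3 {tulip, cedar, hop}.
    Root rye: left subtree has 1 node {lily}, right has 0 { }.
    Root cedar: left subtree has 1 node {tulip}, right has 1 {hop}.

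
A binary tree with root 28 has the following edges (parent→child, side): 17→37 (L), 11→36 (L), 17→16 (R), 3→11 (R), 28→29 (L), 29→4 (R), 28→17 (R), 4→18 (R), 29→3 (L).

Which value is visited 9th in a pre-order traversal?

Pre-order visits the node, then its left subtree, then its right subtree.
Visit 28.
At 28: go left to 29.
  Visit 29.
  At 29: go left to 3.
    Visit 3.
    At 3: no left child.
    At 3: go right to 11.
      Visit 11.
      At 11: go left to 36.
        36 is a leaf — visit 36.
      At 11: no right child.
  At 29: go right to 4.
    Visit 4.
    At 4: no left child.
    At 4: go right to 18.
      18 is a leaf — visit 18.
At 28: go right to 17.
  Visit 17.
  At 17: go left to 37.
    37 is a leaf — visit 37.
  At 17: go right to 16.
    16 is a leaf — visit 16.
Full pre-order sequence: 28, 29, 3, 11, 36, 4, 18, 17, 37, 16.

37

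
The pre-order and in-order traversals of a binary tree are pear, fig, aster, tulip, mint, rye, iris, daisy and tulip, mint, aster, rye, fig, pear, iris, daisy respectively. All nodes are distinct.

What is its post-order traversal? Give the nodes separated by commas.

The first element of pre-order is the root; it splits in-order into left and right subtrees.
Root pear: left subtree has 5 nodes {tulip, mint, aster, rye, fig}, right has 2 {iris, daisy}.
  Root fig: left subtree has 4 nodes {tulip, mint, aster, rye}, right has 0 { }.
    Root aster: left subtree has 2 nodes {tulip, mint}, right has 1 {rye}.
      Root tulip: left subtree has 0 nodes { }, right has 1 {mint}.
  Root iris: left subtree has 0 nodes { }, right has 1 {daisy}.

mint, tulip, rye, aster, fig, daisy, iris, pear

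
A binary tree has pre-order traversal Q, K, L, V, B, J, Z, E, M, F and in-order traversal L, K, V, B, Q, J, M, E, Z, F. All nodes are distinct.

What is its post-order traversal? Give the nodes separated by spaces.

The first element of pre-order is the root; it splits in-order into left and right subtrees.
Root Q: left subtree has 4 nodes {L, K, V, B}, right has 5 {J, M, E, Z, F}.
  Root K: left subtree has 1 node {L}, right has 2 {V, B}.
    Root V: left subtree has 0 nodes { }, right has 1 {B}.
  Root J: left subtree has 0 nodes { }, right has 4 {M, E, Z, F}.
    Root Z: left subtree has 2 nodes {M, E}, right has 1 {F}.
      Root E: left subtree has 1 node {M}, right has 0 { }.

L B V K M E F Z J Q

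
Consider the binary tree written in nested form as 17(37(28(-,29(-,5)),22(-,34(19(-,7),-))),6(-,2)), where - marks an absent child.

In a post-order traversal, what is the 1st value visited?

5

Post-order visits the left subtree, then the right subtree, then the node.
At 17: go left to 37.
  At 37: go left to 28.
    At 28: no left child.
    At 28: go right to 29.
      At 29: no left child.
      At 29: go right to 5.
        5 is a leaf — visit 5.
      Visit 29.
    Visit 28.
  At 37: go right to 22.
    At 22: no left child.
    At 22: go right to 34.
      At 34: go left to 19.
        At 19: no left child.
        At 19: go right to 7.
          7 is a leaf — visit 7.
        Visit 19.
      At 34: no right child.
      Visit 34.
    Visit 22.
  Visit 37.
At 17: go right to 6.
  At 6: no left child.
  At 6: go right to 2.
    2 is a leaf — visit 2.
  Visit 6.
Visit 17.
Full post-order sequence: 5, 29, 28, 7, 19, 34, 22, 37, 2, 6, 17.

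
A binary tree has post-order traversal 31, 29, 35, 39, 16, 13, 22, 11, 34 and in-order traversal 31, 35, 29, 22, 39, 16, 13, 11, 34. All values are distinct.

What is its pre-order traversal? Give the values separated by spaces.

The last element of post-order is the root; it splits in-order into left and right subtrees.
Root 34: left subtree has 8 nodes {31, 35, 29, 22, 39, 16, 13, 11}, right has 0 { }.
  Root 11: left subtree has 7 nodes {31, 35, 29, 22, 39, 16, 13}, right has 0 { }.
    Root 22: left subtree has 3 nodes {31, 35, 29}, right has 3 {39, 16, 13}.
      Root 35: left subtree has 1 node {31}, right has 1 {29}.
      Root 13: left subtree has 2 nodes {39, 16}, right has 0 { }.
        Root 16: left subtree has 1 node {39}, right has 0 { }.

34 11 22 35 31 29 13 16 39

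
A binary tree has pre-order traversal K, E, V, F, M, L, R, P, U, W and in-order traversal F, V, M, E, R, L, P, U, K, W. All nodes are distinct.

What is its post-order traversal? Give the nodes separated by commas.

The first element of pre-order is the root; it splits in-order into left and right subtrees.
Root K: left subtree has 8 nodes {F, V, M, E, R, L, P, U}, right has 1 {W}.
  Root E: left subtree has 3 nodes {F, V, M}, right has 4 {R, L, P, U}.
    Root V: left subtree has 1 node {F}, right has 1 {M}.
    Root L: left subtree has 1 node {R}, right has 2 {P, U}.
      Root P: left subtree has 0 nodes { }, right has 1 {U}.

F, M, V, R, U, P, L, E, W, K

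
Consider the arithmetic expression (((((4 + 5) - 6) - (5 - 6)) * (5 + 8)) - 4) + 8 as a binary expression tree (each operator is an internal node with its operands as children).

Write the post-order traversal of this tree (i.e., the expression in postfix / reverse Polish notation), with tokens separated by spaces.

Post-order on an expression tree gives postfix notation: for each operator, emit left operand, right operand, then the operator.

4 5 + 6 - 5 6 - - 5 8 + * 4 - 8 +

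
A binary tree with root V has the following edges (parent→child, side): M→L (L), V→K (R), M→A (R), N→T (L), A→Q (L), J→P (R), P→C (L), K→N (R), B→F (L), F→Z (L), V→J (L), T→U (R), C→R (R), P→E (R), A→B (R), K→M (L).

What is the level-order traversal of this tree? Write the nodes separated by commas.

Level-order visits nodes level by level from the root, left to right within each level.
Level 0: V
Level 1: J, K
Level 2: P, M, N
Level 3: C, E, L, A, T
Level 4: R, Q, B, U
Level 5: F
Level 6: Z

V, J, K, P, M, N, C, E, L, A, T, R, Q, B, U, F, Z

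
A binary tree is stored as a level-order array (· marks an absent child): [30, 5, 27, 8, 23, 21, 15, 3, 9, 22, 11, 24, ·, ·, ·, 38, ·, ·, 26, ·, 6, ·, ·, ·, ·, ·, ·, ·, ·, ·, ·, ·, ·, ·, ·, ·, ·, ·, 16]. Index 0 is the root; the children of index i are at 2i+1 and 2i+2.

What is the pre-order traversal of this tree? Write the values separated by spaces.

Pre-order visits the node, then its left subtree, then its right subtree.
Visit 30.
At 30: go left to 5.
  Visit 5.
  At 5: go left to 8.
    Visit 8.
    At 8: go left to 3.
      Visit 3.
      At 3: go left to 38.
        38 is a leaf — visit 38.
      At 3: no right child.
    At 8: go right to 9.
      Visit 9.
      At 9: no left child.
      At 9: go right to 26.
        Visit 26.
        At 26: no left child.
        At 26: go right to 16.
          16 is a leaf — visit 16.
  At 5: go right to 23.
    Visit 23.
    At 23: go left to 22.
      Visit 22.
      At 22: no left child.
      At 22: go right to 6.
        6 is a leaf — visit 6.
    At 23: go right to 11.
      11 is a leaf — visit 11.
At 30: go right to 27.
  Visit 27.
  At 27: go left to 21.
    Visit 21.
    At 21: go left to 24.
      24 is a leaf — visit 24.
    At 21: no right child.
  At 27: go right to 15.
    15 is a leaf — visit 15.

30 5 8 3 38 9 26 16 23 22 6 11 27 21 24 15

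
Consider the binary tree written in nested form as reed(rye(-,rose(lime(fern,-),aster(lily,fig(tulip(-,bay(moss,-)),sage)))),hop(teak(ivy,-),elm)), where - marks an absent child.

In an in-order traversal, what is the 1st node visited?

In-order visits the left subtree, then the node, then the right subtree.
At reed: go left to rye.
  At rye: no left child.
  Visit rye.
  At rye: go right to rose.
    At rose: go left to lime.
      At lime: go left to fern.
        fern is a leaf — visit fern.
      Visit lime.
      At lime: no right child.
    Visit rose.
    At rose: go right to aster.
      At aster: go left to lily.
        lily is a leaf — visit lily.
      Visit aster.
      At aster: go right to fig.
        At fig: go left to tulip.
          At tulip: no left child.
          Visit tulip.
          At tulip: go right to bay.
            At bay: go left to moss.
              moss is a leaf — visit moss.
            Visit bay.
            At bay: no right child.
        Visit fig.
        At fig: go right to sage.
          sage is a leaf — visit sage.
Visit reed.
At reed: go right to hop.
  At hop: go left to teak.
    At teak: go left to ivy.
      ivy is a leaf — visit ivy.
    Visit teak.
    At teak: no right child.
  Visit hop.
  At hop: go right to elm.
    elm is a leaf — visit elm.
Full in-order sequence: rye, fern, lime, rose, lily, aster, tulip, moss, bay, fig, sage, reed, ivy, teak, hop, elm.

rye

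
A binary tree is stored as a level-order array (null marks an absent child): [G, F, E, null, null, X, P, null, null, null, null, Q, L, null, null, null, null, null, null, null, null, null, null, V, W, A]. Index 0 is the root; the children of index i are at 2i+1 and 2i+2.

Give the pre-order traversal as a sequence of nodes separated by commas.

G, F, E, X, Q, V, W, L, A, P

Pre-order visits the node, then its left subtree, then its right subtree.
Visit G.
At G: go left to F.
  F is a leaf — visit F.
At G: go right to E.
  Visit E.
  At E: go left to X.
    Visit X.
    At X: go left to Q.
      Visit Q.
      At Q: go left to V.
        V is a leaf — visit V.
      At Q: go right to W.
        W is a leaf — visit W.
    At X: go right to L.
      Visit L.
      At L: go left to A.
        A is a leaf — visit A.
      At L: no right child.
  At E: go right to P.
    P is a leaf — visit P.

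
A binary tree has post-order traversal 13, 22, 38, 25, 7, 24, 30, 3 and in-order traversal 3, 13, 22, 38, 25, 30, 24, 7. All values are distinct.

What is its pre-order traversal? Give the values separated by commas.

3, 30, 25, 38, 22, 13, 24, 7

The last element of post-order is the root; it splits in-order into left and right subtrees.
Root 3: left subtree has 0 nodes { }, right has 7 {13, 22, 38, 25, 30, 24, 7}.
  Root 30: left subtree has 4 nodes {13, 22, 38, 25}, right has 2 {24, 7}.
    Root 25: left subtree has 3 nodes {13, 22, 38}, right has 0 { }.
      Root 38: left subtree has 2 nodes {13, 22}, right has 0 { }.
        Root 22: left subtree has 1 node {13}, right has 0 { }.
    Root 24: left subtree has 0 nodes { }, right has 1 {7}.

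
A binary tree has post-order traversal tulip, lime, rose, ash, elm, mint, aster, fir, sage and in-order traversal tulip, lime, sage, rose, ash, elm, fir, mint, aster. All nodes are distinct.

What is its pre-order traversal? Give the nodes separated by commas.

sage, lime, tulip, fir, elm, ash, rose, aster, mint

The last element of post-order is the root; it splits in-order into left and right subtrees.
Root sage: left subtree has 2 nodes {tulip, lime}, right has 6 {rose, ash, elm, fir, mint, aster}.
  Root lime: left subtree has 1 node {tulip}, right has 0 { }.
  Root fir: left subtree has 3 nodes {rose, ash, elm}, right has 2 {mint, aster}.
    Root elm: left subtree has 2 nodes {rose, ash}, right has 0 { }.
      Root ash: left subtree has 1 node {rose}, right has 0 { }.
    Root aster: left subtree has 1 node {mint}, right has 0 { }.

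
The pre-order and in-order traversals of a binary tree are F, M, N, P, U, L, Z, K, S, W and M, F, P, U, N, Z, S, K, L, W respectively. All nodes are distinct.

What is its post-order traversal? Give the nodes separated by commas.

The first element of pre-order is the root; it splits in-order into left and right subtrees.
Root F: left subtree has 1 node {M}, right has 8 {P, U, N, Z, S, K, L, W}.
  Root N: left subtree has 2 nodes {P, U}, right has 5 {Z, S, K, L, W}.
    Root P: left subtree has 0 nodes { }, right has 1 {U}.
    Root L: left subtree has 3 nodes {Z, S, K}, right has 1 {W}.
      Root Z: left subtree has 0 nodes { }, right has 2 {S, K}.
        Root K: left subtree has 1 node {S}, right has 0 { }.

M, U, P, S, K, Z, W, L, N, F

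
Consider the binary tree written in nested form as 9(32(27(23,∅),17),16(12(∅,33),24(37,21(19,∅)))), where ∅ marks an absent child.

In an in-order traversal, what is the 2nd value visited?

In-order visits the left subtree, then the node, then the right subtree.
At 9: go left to 32.
  At 32: go left to 27.
    At 27: go left to 23.
      23 is a leaf — visit 23.
    Visit 27.
    At 27: no right child.
  Visit 32.
  At 32: go right to 17.
    17 is a leaf — visit 17.
Visit 9.
At 9: go right to 16.
  At 16: go left to 12.
    At 12: no left child.
    Visit 12.
    At 12: go right to 33.
      33 is a leaf — visit 33.
  Visit 16.
  At 16: go right to 24.
    At 24: go left to 37.
      37 is a leaf — visit 37.
    Visit 24.
    At 24: go right to 21.
      At 21: go left to 19.
        19 is a leaf — visit 19.
      Visit 21.
      At 21: no right child.
Full in-order sequence: 23, 27, 32, 17, 9, 12, 33, 16, 37, 24, 19, 21.

27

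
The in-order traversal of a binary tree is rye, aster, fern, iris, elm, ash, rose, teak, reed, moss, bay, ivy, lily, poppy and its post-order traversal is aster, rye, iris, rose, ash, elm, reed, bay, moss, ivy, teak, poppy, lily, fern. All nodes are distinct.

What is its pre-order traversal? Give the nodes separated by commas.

fern, rye, aster, lily, teak, elm, iris, ash, rose, ivy, moss, reed, bay, poppy

The last element of post-order is the root; it splits in-order into left and right subtrees.
Root fern: left subtree has 2 nodes {rye, aster}, right has 11 {iris, elm, ash, rose, teak, reed, moss, bay, ivy, lily, poppy}.
  Root rye: left subtree has 0 nodes { }, right has 1 {aster}.
  Root lily: left subtree has 9 nodes {iris, elm, ash, rose, teak, reed, moss, bay, ivy}, right has 1 {poppy}.
    Root teak: left subtree has 4 nodes {iris, elm, ash, rose}, right has 4 {reed, moss, bay, ivy}.
      Root elm: left subtree has 1 node {iris}, right has 2 {ash, rose}.
        Root ash: left subtree has 0 nodes { }, right has 1 {rose}.
      Root ivy: left subtree has 3 nodes {reed, moss, bay}, right has 0 { }.
        Root moss: left subtree has 1 node {reed}, right has 1 {bay}.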